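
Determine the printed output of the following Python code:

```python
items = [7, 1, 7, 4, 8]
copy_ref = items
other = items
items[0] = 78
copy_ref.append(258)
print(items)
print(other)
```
[78, 1, 7, 4, 8, 258]
[78, 1, 7, 4, 8, 258]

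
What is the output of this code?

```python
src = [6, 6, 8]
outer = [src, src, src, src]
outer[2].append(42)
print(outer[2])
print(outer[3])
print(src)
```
[6, 6, 8, 42]
[6, 6, 8, 42]
[6, 6, 8, 42]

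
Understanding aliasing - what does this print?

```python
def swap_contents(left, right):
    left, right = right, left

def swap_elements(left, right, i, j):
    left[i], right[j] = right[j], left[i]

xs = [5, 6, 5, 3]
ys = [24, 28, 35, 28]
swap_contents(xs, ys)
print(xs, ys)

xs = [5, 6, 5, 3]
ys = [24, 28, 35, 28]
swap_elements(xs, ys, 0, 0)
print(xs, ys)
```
[5, 6, 5, 3] [24, 28, 35, 28]
[24, 6, 5, 3] [5, 28, 35, 28]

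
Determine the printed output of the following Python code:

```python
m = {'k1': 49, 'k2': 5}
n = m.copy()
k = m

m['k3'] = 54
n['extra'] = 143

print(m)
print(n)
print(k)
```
{'k1': 49, 'k2': 5, 'k3': 54}
{'k1': 49, 'k2': 5, 'extra': 143}
{'k1': 49, 'k2': 5, 'k3': 54}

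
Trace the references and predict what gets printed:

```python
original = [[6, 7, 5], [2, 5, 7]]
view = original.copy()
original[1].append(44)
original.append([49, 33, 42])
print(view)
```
[[6, 7, 5], [2, 5, 7, 44]]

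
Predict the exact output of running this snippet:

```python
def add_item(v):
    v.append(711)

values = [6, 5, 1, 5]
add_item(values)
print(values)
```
[6, 5, 1, 5, 711]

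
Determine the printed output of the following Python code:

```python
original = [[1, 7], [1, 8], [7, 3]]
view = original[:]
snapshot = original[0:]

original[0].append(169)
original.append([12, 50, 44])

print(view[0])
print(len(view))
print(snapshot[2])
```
[1, 7, 169]
3
[7, 3]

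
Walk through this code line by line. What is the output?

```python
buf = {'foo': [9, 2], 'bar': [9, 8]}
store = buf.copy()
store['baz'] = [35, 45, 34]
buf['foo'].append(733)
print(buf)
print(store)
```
{'foo': [9, 2, 733], 'bar': [9, 8]}
{'foo': [9, 2, 733], 'bar': [9, 8], 'baz': [35, 45, 34]}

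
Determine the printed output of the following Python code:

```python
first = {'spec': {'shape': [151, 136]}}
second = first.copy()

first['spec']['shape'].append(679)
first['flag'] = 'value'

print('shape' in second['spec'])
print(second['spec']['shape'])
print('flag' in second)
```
True
[151, 136, 679]
False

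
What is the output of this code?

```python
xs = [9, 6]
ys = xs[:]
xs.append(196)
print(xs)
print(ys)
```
[9, 6, 196]
[9, 6]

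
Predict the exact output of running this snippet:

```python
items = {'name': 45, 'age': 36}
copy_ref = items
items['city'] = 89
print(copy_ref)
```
{'name': 45, 'age': 36, 'city': 89}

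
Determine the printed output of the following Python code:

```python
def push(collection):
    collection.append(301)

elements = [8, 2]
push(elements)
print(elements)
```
[8, 2, 301]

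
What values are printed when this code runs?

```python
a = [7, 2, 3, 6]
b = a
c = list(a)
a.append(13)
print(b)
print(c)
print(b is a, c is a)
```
[7, 2, 3, 6, 13]
[7, 2, 3, 6]
True False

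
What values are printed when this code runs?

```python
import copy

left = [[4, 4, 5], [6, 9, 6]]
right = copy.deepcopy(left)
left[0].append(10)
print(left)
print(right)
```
[[4, 4, 5, 10], [6, 9, 6]]
[[4, 4, 5], [6, 9, 6]]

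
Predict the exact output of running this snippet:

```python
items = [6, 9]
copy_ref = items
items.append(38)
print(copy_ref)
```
[6, 9, 38]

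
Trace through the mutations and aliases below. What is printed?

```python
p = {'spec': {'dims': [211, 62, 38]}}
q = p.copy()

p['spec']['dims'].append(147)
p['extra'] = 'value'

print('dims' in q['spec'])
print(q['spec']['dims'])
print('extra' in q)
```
True
[211, 62, 38, 147]
False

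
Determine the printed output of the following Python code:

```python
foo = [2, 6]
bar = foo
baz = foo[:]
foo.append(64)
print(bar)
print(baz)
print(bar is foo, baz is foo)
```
[2, 6, 64]
[2, 6]
True False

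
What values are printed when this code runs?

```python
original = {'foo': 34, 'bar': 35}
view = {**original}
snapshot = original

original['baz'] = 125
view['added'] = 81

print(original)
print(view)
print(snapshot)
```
{'foo': 34, 'bar': 35, 'baz': 125}
{'foo': 34, 'bar': 35, 'added': 81}
{'foo': 34, 'bar': 35, 'baz': 125}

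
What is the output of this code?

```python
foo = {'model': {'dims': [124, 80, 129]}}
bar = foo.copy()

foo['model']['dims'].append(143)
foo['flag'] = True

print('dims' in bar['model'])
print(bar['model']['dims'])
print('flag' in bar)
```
True
[124, 80, 129, 143]
False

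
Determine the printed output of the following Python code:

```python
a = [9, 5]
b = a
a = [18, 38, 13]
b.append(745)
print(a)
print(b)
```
[18, 38, 13]
[9, 5, 745]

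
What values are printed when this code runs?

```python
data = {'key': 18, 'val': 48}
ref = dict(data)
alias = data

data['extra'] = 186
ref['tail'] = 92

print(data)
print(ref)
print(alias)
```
{'key': 18, 'val': 48, 'extra': 186}
{'key': 18, 'val': 48, 'tail': 92}
{'key': 18, 'val': 48, 'extra': 186}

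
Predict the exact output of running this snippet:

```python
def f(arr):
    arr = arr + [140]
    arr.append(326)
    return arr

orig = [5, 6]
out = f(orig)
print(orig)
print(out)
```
[5, 6]
[5, 6, 140, 326]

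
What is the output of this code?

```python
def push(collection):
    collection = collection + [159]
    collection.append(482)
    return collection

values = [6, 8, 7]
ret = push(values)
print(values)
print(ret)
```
[6, 8, 7]
[6, 8, 7, 159, 482]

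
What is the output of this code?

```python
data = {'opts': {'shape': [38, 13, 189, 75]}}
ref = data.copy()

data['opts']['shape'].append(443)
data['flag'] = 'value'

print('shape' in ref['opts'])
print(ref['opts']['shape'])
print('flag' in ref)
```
True
[38, 13, 189, 75, 443]
False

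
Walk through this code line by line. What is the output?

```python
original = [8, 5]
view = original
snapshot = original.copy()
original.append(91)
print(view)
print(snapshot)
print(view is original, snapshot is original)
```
[8, 5, 91]
[8, 5]
True False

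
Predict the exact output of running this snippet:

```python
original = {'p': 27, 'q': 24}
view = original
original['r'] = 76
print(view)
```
{'p': 27, 'q': 24, 'r': 76}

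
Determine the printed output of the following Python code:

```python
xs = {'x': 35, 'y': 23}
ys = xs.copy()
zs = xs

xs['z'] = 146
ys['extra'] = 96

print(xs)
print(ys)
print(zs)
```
{'x': 35, 'y': 23, 'z': 146}
{'x': 35, 'y': 23, 'extra': 96}
{'x': 35, 'y': 23, 'z': 146}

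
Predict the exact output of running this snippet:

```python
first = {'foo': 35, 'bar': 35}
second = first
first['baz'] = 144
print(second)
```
{'foo': 35, 'bar': 35, 'baz': 144}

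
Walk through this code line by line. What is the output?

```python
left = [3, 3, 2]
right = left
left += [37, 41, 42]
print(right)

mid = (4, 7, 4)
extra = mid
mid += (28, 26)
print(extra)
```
[3, 3, 2, 37, 41, 42]
(4, 7, 4)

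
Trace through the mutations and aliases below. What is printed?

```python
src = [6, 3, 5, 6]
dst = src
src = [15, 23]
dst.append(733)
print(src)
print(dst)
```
[15, 23]
[6, 3, 5, 6, 733]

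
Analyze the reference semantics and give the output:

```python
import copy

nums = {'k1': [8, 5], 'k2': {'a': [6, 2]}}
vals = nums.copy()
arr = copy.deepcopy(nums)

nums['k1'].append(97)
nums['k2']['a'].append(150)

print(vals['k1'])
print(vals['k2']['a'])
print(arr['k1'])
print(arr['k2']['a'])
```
[8, 5, 97]
[6, 2, 150]
[8, 5]
[6, 2]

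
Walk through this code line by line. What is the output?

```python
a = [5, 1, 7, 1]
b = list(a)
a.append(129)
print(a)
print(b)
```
[5, 1, 7, 1, 129]
[5, 1, 7, 1]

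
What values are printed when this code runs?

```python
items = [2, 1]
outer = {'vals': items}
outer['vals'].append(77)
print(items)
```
[2, 1, 77]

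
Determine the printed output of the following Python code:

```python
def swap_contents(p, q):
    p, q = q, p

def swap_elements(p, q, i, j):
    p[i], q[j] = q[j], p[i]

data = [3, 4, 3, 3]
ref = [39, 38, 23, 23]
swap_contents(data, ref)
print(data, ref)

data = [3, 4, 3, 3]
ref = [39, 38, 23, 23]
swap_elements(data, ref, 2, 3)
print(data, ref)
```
[3, 4, 3, 3] [39, 38, 23, 23]
[3, 4, 23, 3] [39, 38, 23, 3]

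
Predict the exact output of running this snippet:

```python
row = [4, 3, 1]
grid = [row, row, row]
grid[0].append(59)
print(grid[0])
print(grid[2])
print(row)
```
[4, 3, 1, 59]
[4, 3, 1, 59]
[4, 3, 1, 59]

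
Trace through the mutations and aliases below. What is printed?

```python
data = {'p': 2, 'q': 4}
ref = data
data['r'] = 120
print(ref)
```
{'p': 2, 'q': 4, 'r': 120}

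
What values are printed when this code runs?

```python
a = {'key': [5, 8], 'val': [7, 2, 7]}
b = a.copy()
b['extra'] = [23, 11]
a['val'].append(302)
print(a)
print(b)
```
{'key': [5, 8], 'val': [7, 2, 7, 302]}
{'key': [5, 8], 'val': [7, 2, 7, 302], 'extra': [23, 11]}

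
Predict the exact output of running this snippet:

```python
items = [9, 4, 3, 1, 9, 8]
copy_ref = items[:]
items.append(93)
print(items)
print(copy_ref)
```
[9, 4, 3, 1, 9, 8, 93]
[9, 4, 3, 1, 9, 8]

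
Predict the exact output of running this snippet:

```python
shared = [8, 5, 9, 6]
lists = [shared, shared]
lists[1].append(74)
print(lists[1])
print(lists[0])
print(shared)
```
[8, 5, 9, 6, 74]
[8, 5, 9, 6, 74]
[8, 5, 9, 6, 74]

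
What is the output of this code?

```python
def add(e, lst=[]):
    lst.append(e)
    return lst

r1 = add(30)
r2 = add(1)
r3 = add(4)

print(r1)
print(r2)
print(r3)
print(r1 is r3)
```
[30, 1, 4]
[30, 1, 4]
[30, 1, 4]
True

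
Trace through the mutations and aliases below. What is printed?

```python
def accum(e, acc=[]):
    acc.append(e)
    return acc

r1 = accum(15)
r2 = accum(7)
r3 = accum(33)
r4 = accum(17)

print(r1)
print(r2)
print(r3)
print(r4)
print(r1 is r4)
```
[15, 7, 33, 17]
[15, 7, 33, 17]
[15, 7, 33, 17]
[15, 7, 33, 17]
True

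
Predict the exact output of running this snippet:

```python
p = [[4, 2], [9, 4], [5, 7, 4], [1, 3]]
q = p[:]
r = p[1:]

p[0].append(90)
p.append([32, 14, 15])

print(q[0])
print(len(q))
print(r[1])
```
[4, 2, 90]
4
[5, 7, 4]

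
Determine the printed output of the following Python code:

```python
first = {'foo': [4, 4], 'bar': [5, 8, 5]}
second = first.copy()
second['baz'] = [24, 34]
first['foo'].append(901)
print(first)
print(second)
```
{'foo': [4, 4, 901], 'bar': [5, 8, 5]}
{'foo': [4, 4, 901], 'bar': [5, 8, 5], 'baz': [24, 34]}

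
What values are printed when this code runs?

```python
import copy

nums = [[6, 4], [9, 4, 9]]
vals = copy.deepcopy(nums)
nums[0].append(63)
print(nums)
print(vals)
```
[[6, 4, 63], [9, 4, 9]]
[[6, 4], [9, 4, 9]]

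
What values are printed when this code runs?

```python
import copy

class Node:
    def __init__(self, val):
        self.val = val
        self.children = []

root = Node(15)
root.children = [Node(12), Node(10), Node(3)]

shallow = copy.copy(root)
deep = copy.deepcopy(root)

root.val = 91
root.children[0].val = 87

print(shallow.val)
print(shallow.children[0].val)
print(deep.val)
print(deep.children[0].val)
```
15
87
15
12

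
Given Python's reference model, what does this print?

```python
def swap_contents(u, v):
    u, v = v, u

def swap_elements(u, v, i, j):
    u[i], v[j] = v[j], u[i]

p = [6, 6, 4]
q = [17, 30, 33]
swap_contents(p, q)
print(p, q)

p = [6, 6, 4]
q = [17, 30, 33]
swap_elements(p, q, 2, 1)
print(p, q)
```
[6, 6, 4] [17, 30, 33]
[6, 6, 30] [17, 4, 33]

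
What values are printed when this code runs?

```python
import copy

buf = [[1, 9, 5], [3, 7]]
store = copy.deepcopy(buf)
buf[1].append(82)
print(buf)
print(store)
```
[[1, 9, 5], [3, 7, 82]]
[[1, 9, 5], [3, 7]]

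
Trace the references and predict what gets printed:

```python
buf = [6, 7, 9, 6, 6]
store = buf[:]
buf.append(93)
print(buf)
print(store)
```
[6, 7, 9, 6, 6, 93]
[6, 7, 9, 6, 6]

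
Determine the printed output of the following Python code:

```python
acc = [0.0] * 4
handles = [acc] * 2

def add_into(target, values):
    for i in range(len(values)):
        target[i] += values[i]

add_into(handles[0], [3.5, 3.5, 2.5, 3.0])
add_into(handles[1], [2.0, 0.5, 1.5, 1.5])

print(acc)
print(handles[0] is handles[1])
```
[5.5, 4.0, 4.0, 4.5]
True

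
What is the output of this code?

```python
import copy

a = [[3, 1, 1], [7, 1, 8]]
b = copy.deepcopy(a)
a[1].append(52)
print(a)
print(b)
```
[[3, 1, 1], [7, 1, 8, 52]]
[[3, 1, 1], [7, 1, 8]]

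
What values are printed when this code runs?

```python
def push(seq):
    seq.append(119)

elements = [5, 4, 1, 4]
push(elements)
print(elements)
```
[5, 4, 1, 4, 119]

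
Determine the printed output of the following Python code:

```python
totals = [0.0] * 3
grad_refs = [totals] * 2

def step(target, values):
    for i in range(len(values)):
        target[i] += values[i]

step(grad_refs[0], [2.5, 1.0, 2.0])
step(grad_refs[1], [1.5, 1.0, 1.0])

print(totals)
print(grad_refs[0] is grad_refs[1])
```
[4.0, 2.0, 3.0]
True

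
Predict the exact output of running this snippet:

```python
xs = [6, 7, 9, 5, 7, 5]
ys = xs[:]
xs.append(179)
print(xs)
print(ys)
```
[6, 7, 9, 5, 7, 5, 179]
[6, 7, 9, 5, 7, 5]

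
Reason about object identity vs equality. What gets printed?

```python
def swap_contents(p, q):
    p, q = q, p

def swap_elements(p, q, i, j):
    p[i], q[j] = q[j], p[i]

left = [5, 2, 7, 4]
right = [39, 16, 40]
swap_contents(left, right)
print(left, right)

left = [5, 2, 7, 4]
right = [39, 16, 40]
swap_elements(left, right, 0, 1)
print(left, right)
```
[5, 2, 7, 4] [39, 16, 40]
[16, 2, 7, 4] [39, 5, 40]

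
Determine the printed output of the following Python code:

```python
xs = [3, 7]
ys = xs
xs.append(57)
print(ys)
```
[3, 7, 57]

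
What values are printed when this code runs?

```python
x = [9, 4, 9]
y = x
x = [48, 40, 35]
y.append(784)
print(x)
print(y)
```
[48, 40, 35]
[9, 4, 9, 784]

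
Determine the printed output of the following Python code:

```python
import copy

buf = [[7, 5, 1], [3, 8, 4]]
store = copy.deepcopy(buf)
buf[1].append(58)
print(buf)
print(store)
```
[[7, 5, 1], [3, 8, 4, 58]]
[[7, 5, 1], [3, 8, 4]]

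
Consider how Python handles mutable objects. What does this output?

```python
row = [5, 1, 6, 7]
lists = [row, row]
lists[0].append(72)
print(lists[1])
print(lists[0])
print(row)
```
[5, 1, 6, 7, 72]
[5, 1, 6, 7, 72]
[5, 1, 6, 7, 72]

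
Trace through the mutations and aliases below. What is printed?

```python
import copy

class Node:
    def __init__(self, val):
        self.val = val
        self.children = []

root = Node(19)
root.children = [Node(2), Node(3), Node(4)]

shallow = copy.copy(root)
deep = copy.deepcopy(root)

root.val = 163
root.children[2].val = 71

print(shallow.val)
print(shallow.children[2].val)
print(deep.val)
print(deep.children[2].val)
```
19
71
19
4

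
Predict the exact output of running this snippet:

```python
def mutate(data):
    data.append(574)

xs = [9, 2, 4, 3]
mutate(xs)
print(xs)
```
[9, 2, 4, 3, 574]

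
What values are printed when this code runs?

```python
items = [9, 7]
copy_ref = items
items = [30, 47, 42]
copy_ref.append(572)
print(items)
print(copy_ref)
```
[30, 47, 42]
[9, 7, 572]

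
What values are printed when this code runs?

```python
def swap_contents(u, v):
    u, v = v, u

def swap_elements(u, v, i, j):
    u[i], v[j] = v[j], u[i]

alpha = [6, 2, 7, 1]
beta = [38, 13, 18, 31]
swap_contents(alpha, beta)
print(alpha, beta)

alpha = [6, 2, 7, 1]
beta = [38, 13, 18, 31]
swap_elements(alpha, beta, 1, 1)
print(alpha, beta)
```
[6, 2, 7, 1] [38, 13, 18, 31]
[6, 13, 7, 1] [38, 2, 18, 31]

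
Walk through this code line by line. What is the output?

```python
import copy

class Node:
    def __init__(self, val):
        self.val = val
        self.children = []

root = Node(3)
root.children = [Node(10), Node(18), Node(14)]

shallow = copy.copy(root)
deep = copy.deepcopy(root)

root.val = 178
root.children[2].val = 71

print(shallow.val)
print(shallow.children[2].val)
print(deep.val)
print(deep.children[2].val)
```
3
71
3
14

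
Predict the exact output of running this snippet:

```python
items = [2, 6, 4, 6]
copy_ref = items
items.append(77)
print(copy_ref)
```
[2, 6, 4, 6, 77]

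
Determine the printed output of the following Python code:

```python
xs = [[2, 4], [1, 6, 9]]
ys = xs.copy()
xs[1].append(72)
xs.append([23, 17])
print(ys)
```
[[2, 4], [1, 6, 9, 72]]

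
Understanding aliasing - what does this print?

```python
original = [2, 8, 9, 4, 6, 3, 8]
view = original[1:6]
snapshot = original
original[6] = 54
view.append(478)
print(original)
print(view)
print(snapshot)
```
[2, 8, 9, 4, 6, 3, 54]
[8, 9, 4, 6, 3, 478]
[2, 8, 9, 4, 6, 3, 54]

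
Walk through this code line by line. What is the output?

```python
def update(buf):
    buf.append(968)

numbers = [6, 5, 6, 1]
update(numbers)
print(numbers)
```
[6, 5, 6, 1, 968]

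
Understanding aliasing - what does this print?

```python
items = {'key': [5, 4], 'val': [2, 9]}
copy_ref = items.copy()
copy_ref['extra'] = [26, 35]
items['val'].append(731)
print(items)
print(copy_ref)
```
{'key': [5, 4], 'val': [2, 9, 731]}
{'key': [5, 4], 'val': [2, 9, 731], 'extra': [26, 35]}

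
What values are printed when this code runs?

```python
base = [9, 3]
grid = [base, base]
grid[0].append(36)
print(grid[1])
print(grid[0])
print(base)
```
[9, 3, 36]
[9, 3, 36]
[9, 3, 36]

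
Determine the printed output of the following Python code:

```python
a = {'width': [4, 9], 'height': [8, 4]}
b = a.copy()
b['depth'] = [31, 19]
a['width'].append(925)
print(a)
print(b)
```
{'width': [4, 9, 925], 'height': [8, 4]}
{'width': [4, 9, 925], 'height': [8, 4], 'depth': [31, 19]}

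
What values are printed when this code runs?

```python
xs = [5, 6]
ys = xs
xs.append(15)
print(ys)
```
[5, 6, 15]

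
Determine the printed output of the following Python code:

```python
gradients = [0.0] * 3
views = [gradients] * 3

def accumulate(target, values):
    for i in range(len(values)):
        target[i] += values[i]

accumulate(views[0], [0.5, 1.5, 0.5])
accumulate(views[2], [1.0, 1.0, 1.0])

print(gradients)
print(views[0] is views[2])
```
[1.5, 2.5, 1.5]
True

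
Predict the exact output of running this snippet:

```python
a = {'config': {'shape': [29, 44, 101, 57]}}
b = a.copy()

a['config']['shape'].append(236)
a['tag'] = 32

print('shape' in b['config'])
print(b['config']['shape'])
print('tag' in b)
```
True
[29, 44, 101, 57, 236]
False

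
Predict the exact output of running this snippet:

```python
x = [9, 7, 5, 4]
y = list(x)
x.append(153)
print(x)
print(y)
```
[9, 7, 5, 4, 153]
[9, 7, 5, 4]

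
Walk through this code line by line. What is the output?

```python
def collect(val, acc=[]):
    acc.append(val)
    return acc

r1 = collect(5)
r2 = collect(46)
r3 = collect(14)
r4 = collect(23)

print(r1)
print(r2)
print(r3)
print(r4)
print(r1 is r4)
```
[5, 46, 14, 23]
[5, 46, 14, 23]
[5, 46, 14, 23]
[5, 46, 14, 23]
True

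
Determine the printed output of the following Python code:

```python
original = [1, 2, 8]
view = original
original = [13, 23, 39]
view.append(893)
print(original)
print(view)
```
[13, 23, 39]
[1, 2, 8, 893]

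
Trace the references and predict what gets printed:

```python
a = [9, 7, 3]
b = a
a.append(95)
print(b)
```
[9, 7, 3, 95]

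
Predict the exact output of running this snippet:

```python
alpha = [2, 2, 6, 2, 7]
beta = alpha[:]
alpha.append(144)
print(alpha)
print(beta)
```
[2, 2, 6, 2, 7, 144]
[2, 2, 6, 2, 7]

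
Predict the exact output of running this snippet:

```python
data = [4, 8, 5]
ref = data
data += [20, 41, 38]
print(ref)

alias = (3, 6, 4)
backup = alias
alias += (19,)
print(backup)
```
[4, 8, 5, 20, 41, 38]
(3, 6, 4)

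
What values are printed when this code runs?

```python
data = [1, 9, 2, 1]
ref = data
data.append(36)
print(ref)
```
[1, 9, 2, 1, 36]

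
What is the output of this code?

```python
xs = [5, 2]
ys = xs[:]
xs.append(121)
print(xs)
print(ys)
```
[5, 2, 121]
[5, 2]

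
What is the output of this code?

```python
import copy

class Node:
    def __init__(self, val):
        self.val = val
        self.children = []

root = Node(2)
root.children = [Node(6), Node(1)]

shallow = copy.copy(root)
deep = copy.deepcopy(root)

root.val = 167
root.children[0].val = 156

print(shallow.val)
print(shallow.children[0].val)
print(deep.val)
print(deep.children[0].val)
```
2
156
2
6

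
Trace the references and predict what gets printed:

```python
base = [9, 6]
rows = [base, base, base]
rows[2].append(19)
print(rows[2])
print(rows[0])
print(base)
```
[9, 6, 19]
[9, 6, 19]
[9, 6, 19]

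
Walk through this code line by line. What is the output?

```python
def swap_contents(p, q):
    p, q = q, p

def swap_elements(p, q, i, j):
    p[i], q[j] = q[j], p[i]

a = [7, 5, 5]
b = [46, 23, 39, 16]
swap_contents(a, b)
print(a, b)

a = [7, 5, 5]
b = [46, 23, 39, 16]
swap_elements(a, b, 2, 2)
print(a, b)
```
[7, 5, 5] [46, 23, 39, 16]
[7, 5, 39] [46, 23, 5, 16]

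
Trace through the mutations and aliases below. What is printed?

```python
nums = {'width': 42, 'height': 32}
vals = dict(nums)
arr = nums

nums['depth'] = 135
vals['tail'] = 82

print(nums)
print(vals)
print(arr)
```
{'width': 42, 'height': 32, 'depth': 135}
{'width': 42, 'height': 32, 'tail': 82}
{'width': 42, 'height': 32, 'depth': 135}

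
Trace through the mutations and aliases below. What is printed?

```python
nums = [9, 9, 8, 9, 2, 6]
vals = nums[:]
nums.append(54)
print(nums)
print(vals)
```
[9, 9, 8, 9, 2, 6, 54]
[9, 9, 8, 9, 2, 6]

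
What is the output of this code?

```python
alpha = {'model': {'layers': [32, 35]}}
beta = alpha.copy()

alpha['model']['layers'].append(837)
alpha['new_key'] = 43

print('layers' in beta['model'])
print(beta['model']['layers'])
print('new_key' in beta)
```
True
[32, 35, 837]
False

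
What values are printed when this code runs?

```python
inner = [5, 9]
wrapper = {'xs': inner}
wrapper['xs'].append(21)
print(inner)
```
[5, 9, 21]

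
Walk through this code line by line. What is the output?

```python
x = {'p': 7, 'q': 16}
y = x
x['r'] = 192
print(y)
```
{'p': 7, 'q': 16, 'r': 192}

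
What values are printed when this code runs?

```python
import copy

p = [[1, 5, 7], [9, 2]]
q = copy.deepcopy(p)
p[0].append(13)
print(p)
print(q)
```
[[1, 5, 7, 13], [9, 2]]
[[1, 5, 7], [9, 2]]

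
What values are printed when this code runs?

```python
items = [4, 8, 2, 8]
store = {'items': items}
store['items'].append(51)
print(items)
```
[4, 8, 2, 8, 51]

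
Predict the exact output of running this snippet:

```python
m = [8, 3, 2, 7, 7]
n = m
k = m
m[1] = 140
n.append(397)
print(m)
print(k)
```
[8, 140, 2, 7, 7, 397]
[8, 140, 2, 7, 7, 397]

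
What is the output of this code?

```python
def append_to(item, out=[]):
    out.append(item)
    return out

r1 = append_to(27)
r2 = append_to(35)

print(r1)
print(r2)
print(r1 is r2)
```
[27, 35]
[27, 35]
True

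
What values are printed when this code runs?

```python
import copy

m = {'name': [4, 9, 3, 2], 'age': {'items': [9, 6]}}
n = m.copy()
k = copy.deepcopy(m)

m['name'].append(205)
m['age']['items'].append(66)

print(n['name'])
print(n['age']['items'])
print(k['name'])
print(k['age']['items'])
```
[4, 9, 3, 2, 205]
[9, 6, 66]
[4, 9, 3, 2]
[9, 6]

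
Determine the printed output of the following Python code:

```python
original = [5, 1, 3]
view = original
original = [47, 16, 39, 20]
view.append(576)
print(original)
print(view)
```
[47, 16, 39, 20]
[5, 1, 3, 576]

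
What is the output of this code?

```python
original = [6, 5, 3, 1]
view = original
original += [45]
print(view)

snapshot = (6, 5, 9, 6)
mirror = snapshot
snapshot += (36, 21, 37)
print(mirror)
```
[6, 5, 3, 1, 45]
(6, 5, 9, 6)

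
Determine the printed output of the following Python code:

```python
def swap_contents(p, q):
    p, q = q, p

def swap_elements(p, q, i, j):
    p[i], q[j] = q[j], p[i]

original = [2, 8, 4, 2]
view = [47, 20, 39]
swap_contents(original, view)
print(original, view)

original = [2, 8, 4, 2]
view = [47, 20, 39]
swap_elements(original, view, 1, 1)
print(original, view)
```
[2, 8, 4, 2] [47, 20, 39]
[2, 20, 4, 2] [47, 8, 39]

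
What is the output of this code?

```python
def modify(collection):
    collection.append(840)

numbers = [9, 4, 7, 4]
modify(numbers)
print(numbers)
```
[9, 4, 7, 4, 840]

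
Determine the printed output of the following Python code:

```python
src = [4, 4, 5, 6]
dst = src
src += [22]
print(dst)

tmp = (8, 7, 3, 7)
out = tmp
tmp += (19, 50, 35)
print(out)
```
[4, 4, 5, 6, 22]
(8, 7, 3, 7)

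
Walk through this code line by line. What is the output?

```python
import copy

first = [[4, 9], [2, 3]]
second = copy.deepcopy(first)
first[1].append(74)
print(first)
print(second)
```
[[4, 9], [2, 3, 74]]
[[4, 9], [2, 3]]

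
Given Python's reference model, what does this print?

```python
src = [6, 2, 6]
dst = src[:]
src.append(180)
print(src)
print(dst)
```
[6, 2, 6, 180]
[6, 2, 6]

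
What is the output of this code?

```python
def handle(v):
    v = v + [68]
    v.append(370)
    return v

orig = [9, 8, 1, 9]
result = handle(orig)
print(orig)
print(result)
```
[9, 8, 1, 9]
[9, 8, 1, 9, 68, 370]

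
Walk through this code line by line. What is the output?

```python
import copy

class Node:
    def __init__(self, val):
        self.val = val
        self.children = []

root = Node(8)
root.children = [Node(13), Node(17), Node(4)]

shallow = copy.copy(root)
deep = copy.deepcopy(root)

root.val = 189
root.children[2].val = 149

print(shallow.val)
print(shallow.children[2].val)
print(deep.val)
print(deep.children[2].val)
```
8
149
8
4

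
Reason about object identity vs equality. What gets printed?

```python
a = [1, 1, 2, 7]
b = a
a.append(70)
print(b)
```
[1, 1, 2, 7, 70]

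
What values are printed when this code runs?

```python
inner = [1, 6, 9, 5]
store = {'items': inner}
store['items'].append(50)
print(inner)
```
[1, 6, 9, 5, 50]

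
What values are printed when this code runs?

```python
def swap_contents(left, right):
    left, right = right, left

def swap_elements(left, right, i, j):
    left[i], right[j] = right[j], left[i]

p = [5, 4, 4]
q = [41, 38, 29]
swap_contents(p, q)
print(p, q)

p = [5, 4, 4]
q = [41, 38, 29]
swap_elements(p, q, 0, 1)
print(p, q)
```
[5, 4, 4] [41, 38, 29]
[38, 4, 4] [41, 5, 29]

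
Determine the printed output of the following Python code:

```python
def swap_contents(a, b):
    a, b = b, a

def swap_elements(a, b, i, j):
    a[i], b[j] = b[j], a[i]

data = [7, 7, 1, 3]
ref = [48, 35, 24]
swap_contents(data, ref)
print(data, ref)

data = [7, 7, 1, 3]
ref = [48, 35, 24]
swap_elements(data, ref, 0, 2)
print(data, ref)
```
[7, 7, 1, 3] [48, 35, 24]
[24, 7, 1, 3] [48, 35, 7]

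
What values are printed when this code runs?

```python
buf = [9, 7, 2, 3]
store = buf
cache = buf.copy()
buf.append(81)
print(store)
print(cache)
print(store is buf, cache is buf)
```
[9, 7, 2, 3, 81]
[9, 7, 2, 3]
True False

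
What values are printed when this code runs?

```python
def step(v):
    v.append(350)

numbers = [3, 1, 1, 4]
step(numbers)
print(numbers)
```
[3, 1, 1, 4, 350]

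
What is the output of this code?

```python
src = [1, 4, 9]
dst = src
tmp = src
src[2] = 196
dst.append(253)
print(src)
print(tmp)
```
[1, 4, 196, 253]
[1, 4, 196, 253]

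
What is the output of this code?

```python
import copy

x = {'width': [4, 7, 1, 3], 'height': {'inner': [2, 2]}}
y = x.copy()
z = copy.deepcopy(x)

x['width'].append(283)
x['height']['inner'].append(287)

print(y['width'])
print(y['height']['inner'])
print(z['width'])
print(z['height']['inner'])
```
[4, 7, 1, 3, 283]
[2, 2, 287]
[4, 7, 1, 3]
[2, 2]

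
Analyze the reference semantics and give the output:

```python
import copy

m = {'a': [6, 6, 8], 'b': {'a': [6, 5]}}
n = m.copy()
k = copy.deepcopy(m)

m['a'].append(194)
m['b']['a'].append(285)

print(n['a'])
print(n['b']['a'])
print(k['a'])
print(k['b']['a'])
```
[6, 6, 8, 194]
[6, 5, 285]
[6, 6, 8]
[6, 5]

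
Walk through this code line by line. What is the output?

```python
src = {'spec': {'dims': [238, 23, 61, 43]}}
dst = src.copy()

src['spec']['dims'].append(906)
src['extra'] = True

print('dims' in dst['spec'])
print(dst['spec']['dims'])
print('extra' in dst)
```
True
[238, 23, 61, 43, 906]
False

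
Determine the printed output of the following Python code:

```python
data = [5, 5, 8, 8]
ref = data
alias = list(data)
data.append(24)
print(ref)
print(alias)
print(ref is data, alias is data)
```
[5, 5, 8, 8, 24]
[5, 5, 8, 8]
True False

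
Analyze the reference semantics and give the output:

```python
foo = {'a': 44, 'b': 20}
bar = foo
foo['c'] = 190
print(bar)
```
{'a': 44, 'b': 20, 'c': 190}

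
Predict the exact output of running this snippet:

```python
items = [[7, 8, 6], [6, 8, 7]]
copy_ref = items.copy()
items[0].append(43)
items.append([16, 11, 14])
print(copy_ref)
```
[[7, 8, 6, 43], [6, 8, 7]]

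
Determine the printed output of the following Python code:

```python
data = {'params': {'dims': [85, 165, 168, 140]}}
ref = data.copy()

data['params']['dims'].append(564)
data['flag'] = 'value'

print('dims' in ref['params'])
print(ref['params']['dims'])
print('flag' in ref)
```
True
[85, 165, 168, 140, 564]
False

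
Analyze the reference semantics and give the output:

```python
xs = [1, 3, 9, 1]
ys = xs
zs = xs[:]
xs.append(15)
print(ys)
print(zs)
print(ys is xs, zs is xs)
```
[1, 3, 9, 1, 15]
[1, 3, 9, 1]
True False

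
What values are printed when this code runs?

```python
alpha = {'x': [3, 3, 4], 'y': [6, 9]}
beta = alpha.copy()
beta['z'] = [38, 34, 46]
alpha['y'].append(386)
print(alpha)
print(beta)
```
{'x': [3, 3, 4], 'y': [6, 9, 386]}
{'x': [3, 3, 4], 'y': [6, 9, 386], 'z': [38, 34, 46]}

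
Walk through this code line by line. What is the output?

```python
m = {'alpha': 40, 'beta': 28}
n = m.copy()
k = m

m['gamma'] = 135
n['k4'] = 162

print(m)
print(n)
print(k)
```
{'alpha': 40, 'beta': 28, 'gamma': 135}
{'alpha': 40, 'beta': 28, 'k4': 162}
{'alpha': 40, 'beta': 28, 'gamma': 135}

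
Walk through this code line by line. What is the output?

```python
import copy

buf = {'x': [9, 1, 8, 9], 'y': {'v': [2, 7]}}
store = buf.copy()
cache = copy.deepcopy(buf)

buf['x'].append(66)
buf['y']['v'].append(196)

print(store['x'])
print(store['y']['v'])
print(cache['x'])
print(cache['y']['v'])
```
[9, 1, 8, 9, 66]
[2, 7, 196]
[9, 1, 8, 9]
[2, 7]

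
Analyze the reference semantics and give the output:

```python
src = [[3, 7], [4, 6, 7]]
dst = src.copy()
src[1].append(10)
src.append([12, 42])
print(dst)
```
[[3, 7], [4, 6, 7, 10]]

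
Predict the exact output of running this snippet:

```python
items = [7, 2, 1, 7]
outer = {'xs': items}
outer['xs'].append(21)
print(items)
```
[7, 2, 1, 7, 21]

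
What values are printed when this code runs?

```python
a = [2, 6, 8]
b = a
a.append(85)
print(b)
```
[2, 6, 8, 85]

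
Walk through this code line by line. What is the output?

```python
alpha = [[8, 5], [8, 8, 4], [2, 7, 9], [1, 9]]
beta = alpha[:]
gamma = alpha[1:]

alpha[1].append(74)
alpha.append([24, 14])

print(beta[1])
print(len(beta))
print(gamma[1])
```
[8, 8, 4, 74]
4
[2, 7, 9]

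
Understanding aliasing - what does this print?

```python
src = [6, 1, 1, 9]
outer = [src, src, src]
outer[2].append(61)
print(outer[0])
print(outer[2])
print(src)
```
[6, 1, 1, 9, 61]
[6, 1, 1, 9, 61]
[6, 1, 1, 9, 61]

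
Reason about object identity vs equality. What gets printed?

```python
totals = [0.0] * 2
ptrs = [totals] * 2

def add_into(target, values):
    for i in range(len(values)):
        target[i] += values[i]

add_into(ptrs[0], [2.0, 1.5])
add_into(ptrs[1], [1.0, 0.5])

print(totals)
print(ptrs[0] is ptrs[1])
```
[3.0, 2.0]
True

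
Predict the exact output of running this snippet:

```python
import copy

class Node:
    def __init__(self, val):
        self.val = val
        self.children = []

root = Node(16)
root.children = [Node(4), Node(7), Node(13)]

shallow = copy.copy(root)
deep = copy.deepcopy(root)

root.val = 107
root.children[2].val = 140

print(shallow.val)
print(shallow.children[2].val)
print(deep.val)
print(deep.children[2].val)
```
16
140
16
13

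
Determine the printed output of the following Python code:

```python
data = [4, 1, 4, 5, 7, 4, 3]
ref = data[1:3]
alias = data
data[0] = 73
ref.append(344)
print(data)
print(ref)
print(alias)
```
[73, 1, 4, 5, 7, 4, 3]
[1, 4, 344]
[73, 1, 4, 5, 7, 4, 3]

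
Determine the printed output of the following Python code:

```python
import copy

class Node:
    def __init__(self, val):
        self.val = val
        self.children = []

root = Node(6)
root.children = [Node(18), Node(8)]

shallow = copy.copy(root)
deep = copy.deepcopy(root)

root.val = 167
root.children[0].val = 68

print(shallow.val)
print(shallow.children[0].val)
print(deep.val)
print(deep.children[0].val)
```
6
68
6
18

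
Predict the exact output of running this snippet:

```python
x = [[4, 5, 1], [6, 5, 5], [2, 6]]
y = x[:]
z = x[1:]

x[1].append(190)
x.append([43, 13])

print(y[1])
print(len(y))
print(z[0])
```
[6, 5, 5, 190]
3
[6, 5, 5, 190]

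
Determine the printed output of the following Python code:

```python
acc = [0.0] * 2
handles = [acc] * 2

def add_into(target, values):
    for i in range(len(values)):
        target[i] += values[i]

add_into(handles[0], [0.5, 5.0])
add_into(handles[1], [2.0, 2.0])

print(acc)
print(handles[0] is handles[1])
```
[2.5, 7.0]
True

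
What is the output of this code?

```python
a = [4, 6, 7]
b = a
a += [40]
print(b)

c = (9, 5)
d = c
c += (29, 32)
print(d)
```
[4, 6, 7, 40]
(9, 5)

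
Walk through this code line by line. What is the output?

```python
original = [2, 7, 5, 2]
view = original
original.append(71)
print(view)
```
[2, 7, 5, 2, 71]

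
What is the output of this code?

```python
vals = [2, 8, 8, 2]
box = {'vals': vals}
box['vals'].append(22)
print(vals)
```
[2, 8, 8, 2, 22]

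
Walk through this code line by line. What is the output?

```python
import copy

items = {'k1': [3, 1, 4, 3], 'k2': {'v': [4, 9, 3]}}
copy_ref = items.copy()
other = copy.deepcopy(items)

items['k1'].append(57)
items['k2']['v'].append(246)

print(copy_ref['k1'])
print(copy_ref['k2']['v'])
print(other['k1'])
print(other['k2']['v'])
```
[3, 1, 4, 3, 57]
[4, 9, 3, 246]
[3, 1, 4, 3]
[4, 9, 3]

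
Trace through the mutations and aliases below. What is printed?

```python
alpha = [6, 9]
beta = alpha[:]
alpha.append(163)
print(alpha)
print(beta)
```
[6, 9, 163]
[6, 9]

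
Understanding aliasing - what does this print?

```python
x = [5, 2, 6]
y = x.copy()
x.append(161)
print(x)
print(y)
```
[5, 2, 6, 161]
[5, 2, 6]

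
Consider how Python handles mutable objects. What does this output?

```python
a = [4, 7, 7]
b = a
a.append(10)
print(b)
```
[4, 7, 7, 10]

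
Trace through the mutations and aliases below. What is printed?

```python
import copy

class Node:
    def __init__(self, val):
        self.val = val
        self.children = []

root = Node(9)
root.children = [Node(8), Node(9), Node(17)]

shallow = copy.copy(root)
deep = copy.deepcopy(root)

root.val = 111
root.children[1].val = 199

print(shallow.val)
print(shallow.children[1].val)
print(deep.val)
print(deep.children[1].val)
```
9
199
9
9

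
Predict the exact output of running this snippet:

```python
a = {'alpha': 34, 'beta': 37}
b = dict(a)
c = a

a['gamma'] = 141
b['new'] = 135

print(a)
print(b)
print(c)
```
{'alpha': 34, 'beta': 37, 'gamma': 141}
{'alpha': 34, 'beta': 37, 'new': 135}
{'alpha': 34, 'beta': 37, 'gamma': 141}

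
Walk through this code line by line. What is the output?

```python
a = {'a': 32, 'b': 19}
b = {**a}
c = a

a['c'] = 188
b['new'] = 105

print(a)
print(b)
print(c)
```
{'a': 32, 'b': 19, 'c': 188}
{'a': 32, 'b': 19, 'new': 105}
{'a': 32, 'b': 19, 'c': 188}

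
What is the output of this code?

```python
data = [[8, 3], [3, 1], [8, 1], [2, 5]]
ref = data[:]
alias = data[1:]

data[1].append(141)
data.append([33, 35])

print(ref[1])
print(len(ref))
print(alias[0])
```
[3, 1, 141]
4
[3, 1, 141]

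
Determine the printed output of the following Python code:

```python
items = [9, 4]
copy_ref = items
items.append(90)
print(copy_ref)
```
[9, 4, 90]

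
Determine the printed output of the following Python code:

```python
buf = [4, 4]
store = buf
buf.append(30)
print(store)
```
[4, 4, 30]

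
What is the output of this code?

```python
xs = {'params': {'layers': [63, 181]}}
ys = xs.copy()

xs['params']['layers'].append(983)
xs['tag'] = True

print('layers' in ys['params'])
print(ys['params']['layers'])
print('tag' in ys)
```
True
[63, 181, 983]
False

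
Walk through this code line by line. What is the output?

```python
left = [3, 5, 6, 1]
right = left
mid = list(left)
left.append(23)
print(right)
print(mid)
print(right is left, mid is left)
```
[3, 5, 6, 1, 23]
[3, 5, 6, 1]
True False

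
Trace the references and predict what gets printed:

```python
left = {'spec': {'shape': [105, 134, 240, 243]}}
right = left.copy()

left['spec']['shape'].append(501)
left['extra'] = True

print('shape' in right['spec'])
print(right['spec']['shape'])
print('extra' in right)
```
True
[105, 134, 240, 243, 501]
False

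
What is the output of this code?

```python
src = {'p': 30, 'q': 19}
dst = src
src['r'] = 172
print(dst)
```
{'p': 30, 'q': 19, 'r': 172}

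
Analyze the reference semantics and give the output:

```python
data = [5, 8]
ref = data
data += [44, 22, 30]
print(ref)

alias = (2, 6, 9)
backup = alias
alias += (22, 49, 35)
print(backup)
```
[5, 8, 44, 22, 30]
(2, 6, 9)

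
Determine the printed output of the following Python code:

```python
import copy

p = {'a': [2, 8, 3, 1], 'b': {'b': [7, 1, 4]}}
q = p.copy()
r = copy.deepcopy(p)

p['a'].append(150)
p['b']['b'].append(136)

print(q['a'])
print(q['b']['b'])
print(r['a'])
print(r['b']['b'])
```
[2, 8, 3, 1, 150]
[7, 1, 4, 136]
[2, 8, 3, 1]
[7, 1, 4]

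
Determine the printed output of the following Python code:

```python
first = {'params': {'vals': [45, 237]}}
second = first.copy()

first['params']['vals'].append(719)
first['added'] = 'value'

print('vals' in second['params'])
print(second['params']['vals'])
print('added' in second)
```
True
[45, 237, 719]
False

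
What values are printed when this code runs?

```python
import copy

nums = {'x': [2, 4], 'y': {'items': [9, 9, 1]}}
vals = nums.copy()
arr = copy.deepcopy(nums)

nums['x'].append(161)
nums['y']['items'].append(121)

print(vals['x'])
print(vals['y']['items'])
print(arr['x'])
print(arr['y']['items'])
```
[2, 4, 161]
[9, 9, 1, 121]
[2, 4]
[9, 9, 1]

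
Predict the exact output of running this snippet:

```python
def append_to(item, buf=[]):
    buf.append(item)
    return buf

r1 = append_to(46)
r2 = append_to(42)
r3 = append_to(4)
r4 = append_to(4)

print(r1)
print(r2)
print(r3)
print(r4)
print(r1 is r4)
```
[46, 42, 4, 4]
[46, 42, 4, 4]
[46, 42, 4, 4]
[46, 42, 4, 4]
True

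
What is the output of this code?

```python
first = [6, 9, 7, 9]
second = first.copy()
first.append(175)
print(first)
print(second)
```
[6, 9, 7, 9, 175]
[6, 9, 7, 9]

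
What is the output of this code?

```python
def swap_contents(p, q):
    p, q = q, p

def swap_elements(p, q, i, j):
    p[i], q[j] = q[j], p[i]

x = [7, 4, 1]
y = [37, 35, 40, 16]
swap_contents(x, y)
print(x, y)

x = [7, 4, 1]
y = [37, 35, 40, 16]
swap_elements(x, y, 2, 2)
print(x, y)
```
[7, 4, 1] [37, 35, 40, 16]
[7, 4, 40] [37, 35, 1, 16]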